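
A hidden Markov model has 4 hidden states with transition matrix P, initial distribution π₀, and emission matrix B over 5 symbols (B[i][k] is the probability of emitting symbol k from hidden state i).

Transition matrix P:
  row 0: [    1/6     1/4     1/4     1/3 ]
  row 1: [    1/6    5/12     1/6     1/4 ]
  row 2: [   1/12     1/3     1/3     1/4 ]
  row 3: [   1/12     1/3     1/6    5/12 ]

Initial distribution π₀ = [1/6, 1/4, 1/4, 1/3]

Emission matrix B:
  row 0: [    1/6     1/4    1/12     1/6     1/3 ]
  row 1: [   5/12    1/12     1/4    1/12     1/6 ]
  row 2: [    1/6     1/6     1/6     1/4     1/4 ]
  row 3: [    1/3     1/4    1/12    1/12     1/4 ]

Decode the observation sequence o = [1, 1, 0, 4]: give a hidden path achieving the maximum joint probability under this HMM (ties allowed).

t=0: δ = [4.167e-02, 2.083e-02, 4.167e-02, 8.333e-02]  (obs o_0=1)
t=1: δ = [1.736e-03, 2.315e-03, 2.315e-03, 8.681e-03]  ψ = [0, 3, 2, 3]  (obs o_1=1)
t=2: δ = [1.206e-04, 1.206e-03, 2.411e-04, 1.206e-03]  ψ = [3, 3, 3, 3]  (obs o_2=0)
t=3: δ = [6.698e-05, 8.372e-05, 5.023e-05, 1.256e-04]  ψ = [1, 1, 1, 3]  (obs o_3=4)
backtrack: best end state = 3; path = [3, 3, 3, 3]

path = [3, 3, 3, 3]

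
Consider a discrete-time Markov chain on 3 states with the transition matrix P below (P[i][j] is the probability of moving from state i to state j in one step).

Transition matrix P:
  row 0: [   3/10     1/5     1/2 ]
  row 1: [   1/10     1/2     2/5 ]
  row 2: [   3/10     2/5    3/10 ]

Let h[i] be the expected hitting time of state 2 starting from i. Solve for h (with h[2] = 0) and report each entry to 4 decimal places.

First-step conditioning: h[2] = 0; for i ≠ 2, h[i] = 1 + Σ_k P[i][k]·h[k].
  h[0] = 1 + 3/10·h[0] + 1/5·h[1]
  h[1] = 1 + 1/10·h[0] + 1/2·h[1]
Solving the 2×2 linear system over states ≠ 2 gives exactly h = [70/33, 80/33, 0] (h[2] = 0 is the target).

h = [2.1212, 2.4242, 0.0000]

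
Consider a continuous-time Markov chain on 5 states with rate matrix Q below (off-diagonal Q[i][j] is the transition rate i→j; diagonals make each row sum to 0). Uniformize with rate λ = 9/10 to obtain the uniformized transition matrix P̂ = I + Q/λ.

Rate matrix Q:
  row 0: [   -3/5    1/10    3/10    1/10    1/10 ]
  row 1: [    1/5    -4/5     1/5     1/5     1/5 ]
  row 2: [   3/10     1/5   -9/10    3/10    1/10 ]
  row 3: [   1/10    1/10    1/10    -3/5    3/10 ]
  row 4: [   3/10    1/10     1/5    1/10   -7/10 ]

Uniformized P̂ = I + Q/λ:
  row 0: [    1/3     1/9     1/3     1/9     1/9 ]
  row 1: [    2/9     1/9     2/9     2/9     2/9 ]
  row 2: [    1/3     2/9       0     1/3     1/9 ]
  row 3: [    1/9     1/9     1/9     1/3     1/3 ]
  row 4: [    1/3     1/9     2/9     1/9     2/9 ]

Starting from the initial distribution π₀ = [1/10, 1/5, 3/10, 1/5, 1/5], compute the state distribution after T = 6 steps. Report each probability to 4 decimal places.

t=0: π = [0.1000, 0.2000, 0.3000, 0.2000, 0.2000]
t=1: π = [0.2667, 0.1444, 0.1444, 0.2444, 0.2000]
t=2: π = [0.2630, 0.1272, 0.1926, 0.2136, 0.2037]
t=3: π = [0.2717, 0.1325, 0.1849, 0.2155, 0.1953]
t=4: π = [0.2707, 0.1317, 0.1874, 0.2148, 0.1954]
t=5: π = [0.2710, 0.1319, 0.1868, 0.2151, 0.1952]
t=6: π = [0.2709, 0.1319, 0.1869, 0.2151, 0.1953]

π = [0.2709, 0.1319, 0.1869, 0.2151, 0.1953]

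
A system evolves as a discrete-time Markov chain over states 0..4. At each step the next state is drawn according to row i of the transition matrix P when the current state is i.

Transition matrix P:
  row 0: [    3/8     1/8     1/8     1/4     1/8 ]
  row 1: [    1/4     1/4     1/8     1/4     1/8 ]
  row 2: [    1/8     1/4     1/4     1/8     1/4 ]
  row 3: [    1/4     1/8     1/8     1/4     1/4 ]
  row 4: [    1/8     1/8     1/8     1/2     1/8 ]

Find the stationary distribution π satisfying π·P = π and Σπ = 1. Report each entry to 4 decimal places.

Balance equations π_j = Σ_i π_i·P[i][j]:
  π_0 = 3/8·π_0 + 1/4·π_1 + 1/8·π_2 + 1/4·π_3 + 1/8·π_4
  π_1 = 1/8·π_0 + 1/4·π_1 + 1/4·π_2 + 1/8·π_3 + 1/8·π_4
  π_2 = 1/8·π_0 + 1/8·π_1 + 1/4·π_2 + 1/8·π_3 + 1/8·π_4
  π_3 = 1/4·π_0 + 1/4·π_1 + 1/8·π_2 + 1/4·π_3 + 1/2·π_4
  normalize: π_0 + π_1 + π_2 + π_3 + π_4 = 1
Solving the linear system gives exactly π = [729/3038, 8/49, 1/7, 60/217, 11/62].

π = [0.2400, 0.1633, 0.1429, 0.2765, 0.1774]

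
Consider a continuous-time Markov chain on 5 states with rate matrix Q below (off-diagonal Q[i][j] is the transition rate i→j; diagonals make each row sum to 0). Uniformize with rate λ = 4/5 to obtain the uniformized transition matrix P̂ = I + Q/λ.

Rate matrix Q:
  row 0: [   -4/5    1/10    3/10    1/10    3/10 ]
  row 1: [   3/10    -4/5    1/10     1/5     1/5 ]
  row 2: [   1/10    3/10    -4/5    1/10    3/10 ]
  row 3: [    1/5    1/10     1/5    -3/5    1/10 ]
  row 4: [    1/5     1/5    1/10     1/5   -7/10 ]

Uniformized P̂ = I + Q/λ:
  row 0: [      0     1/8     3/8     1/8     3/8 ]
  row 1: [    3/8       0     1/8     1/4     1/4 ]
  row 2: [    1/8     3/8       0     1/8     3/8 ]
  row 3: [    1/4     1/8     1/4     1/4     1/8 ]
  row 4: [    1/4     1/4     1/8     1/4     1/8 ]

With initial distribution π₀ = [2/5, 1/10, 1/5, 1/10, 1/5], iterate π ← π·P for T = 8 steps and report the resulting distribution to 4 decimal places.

π = [0.2000, 0.1775, 0.1781, 0.2028, 0.2417]

t=0: π = [0.4000, 0.1000, 0.2000, 0.1000, 0.2000]
t=1: π = [0.1375, 0.1875, 0.2125, 0.1750, 0.2875]
t=2: π = [0.2125, 0.1906, 0.1547, 0.2063, 0.2359]
t=3: π = [0.2014, 0.1693, 0.1846, 0.2041, 0.2406]
t=4: π = [0.1978, 0.1801, 0.1778, 0.2018, 0.2427]
t=5: π = [0.2008, 0.1773, 0.1774, 0.2031, 0.2414]
t=6: π = [0.1998, 0.1774, 0.1784, 0.2027, 0.2417]
t=7: π = [0.1999, 0.1776, 0.1780, 0.2027, 0.2417]
t=8: π = [0.2000, 0.1775, 0.1781, 0.2028, 0.2417]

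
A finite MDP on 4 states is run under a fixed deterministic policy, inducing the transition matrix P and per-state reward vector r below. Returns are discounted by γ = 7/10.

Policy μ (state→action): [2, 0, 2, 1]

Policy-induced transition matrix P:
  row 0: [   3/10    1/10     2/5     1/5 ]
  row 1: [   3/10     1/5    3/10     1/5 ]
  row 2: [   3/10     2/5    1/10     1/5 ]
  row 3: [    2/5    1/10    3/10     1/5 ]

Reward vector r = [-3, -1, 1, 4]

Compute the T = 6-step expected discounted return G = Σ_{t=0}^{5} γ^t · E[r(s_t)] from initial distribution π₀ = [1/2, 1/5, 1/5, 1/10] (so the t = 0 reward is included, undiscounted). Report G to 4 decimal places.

G = -1.2142

t=0: π = [0.5000, 0.2000, 0.2000, 0.1000], E[r] = -1.1000, γ^t·E[r] = -1.100000, running G = -1.100000
t=1: π = [0.3100, 0.1800, 0.3100, 0.2000], E[r] = 0.0000, γ^t·E[r] = 0.000000, running G = -1.100000
t=2: π = [0.3200, 0.2110, 0.2690, 0.2000], E[r] = -0.1020, γ^t·E[r] = -0.049980, running G = -1.149980
t=3: π = [0.3200, 0.2018, 0.2782, 0.2000], E[r] = -0.0836, γ^t·E[r] = -0.028675, running G = -1.178655
t=4: π = [0.3200, 0.2036, 0.2764, 0.2000], E[r] = -0.0873, γ^t·E[r] = -0.020956, running G = -1.199611
t=5: π = [0.3200, 0.2033, 0.2767, 0.2000], E[r] = -0.0865, γ^t·E[r] = -0.014545, running G = -1.214156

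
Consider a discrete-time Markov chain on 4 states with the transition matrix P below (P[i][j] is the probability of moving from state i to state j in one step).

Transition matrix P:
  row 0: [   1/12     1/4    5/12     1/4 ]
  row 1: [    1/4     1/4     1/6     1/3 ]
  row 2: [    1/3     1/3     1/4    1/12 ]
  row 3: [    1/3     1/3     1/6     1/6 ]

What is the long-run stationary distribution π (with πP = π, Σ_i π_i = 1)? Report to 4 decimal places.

π = [0.2474, 0.2887, 0.2493, 0.2146]

Balance equations π_j = Σ_i π_i·P[i][j]:
  π_0 = 1/12·π_0 + 1/4·π_1 + 1/3·π_2 + 1/3·π_3
  π_1 = 1/4·π_0 + 1/4·π_1 + 1/3·π_2 + 1/3·π_3
  π_2 = 5/12·π_0 + 1/6·π_1 + 1/4·π_2 + 1/6·π_3
  normalize: π_0 + π_1 + π_2 + π_3 = 1
Solving the linear system gives exactly π = [24/97, 28/97, 266/1067, 229/1067].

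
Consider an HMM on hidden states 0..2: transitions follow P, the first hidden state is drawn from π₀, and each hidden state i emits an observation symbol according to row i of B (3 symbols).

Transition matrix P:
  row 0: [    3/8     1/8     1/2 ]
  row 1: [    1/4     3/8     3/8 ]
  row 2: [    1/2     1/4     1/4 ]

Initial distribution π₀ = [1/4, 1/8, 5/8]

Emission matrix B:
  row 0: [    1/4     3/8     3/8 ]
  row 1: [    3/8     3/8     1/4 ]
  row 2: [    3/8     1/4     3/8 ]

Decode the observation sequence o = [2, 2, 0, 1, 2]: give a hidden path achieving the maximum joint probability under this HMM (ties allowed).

t=0: δ = [9.375e-02, 3.125e-02, 2.344e-01]  (obs o_0=2)
t=1: δ = [4.395e-02, 1.465e-02, 2.197e-02]  ψ = [2, 2, 2]  (obs o_1=2)
t=2: δ = [4.120e-03, 2.060e-03, 8.240e-03]  ψ = [0, 0, 0]  (obs o_2=0)
t=3: δ = [1.545e-03, 7.725e-04, 5.150e-04]  ψ = [2, 2, 0]  (obs o_3=1)
t=4: δ = [2.173e-04, 7.242e-05, 2.897e-04]  ψ = [0, 1, 0]  (obs o_4=2)
backtrack: best end state = 2; path = [2, 0, 2, 0, 2]

path = [2, 0, 2, 0, 2]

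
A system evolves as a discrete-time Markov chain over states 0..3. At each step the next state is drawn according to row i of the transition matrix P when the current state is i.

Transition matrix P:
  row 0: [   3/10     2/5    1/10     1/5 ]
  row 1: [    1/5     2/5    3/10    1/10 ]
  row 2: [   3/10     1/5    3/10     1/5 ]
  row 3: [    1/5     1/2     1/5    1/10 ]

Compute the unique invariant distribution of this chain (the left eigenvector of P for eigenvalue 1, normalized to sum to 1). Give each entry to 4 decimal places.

Balance equations π_j = Σ_i π_i·P[i][j]:
  π_0 = 3/10·π_0 + 1/5·π_1 + 3/10·π_2 + 1/5·π_3
  π_1 = 2/5·π_0 + 2/5·π_1 + 1/5·π_2 + 1/2·π_3
  π_2 = 1/10·π_0 + 3/10·π_1 + 3/10·π_2 + 1/5·π_3
  normalize: π_0 + π_1 + π_2 + π_3 = 1
Solving the linear system gives exactly π = [77/310, 57/155, 73/310, 23/155].

π = [0.2484, 0.3677, 0.2355, 0.1484]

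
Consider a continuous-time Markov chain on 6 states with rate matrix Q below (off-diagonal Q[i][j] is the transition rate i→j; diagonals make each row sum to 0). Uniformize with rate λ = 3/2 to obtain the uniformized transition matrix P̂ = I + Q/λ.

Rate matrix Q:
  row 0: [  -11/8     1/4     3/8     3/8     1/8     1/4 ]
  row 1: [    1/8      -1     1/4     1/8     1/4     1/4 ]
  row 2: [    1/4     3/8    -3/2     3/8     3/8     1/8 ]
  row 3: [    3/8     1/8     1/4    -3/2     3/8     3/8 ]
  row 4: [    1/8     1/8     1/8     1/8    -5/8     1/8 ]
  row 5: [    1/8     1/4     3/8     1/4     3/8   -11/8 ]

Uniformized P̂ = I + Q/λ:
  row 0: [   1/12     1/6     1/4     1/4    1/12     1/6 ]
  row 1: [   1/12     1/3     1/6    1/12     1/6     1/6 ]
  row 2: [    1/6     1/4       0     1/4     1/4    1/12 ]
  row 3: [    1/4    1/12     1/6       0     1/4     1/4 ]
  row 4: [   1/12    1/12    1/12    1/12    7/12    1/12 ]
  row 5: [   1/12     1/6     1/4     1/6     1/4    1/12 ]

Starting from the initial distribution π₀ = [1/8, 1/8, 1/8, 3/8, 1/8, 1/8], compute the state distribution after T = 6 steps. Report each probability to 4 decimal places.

π = [0.1157, 0.1689, 0.1372, 0.1257, 0.3244, 0.1281]

t=0: π = [0.1250, 0.1250, 0.1250, 0.3750, 0.1250, 0.1250]
t=1: π = [0.1563, 0.1563, 0.1563, 0.1042, 0.2604, 0.1667]
t=2: π = [0.1137, 0.1753, 0.1458, 0.1406, 0.2977, 0.1267]
t=3: π = [0.1189, 0.1715, 0.1376, 0.1254, 0.3157, 0.1309]
t=4: π = [0.1157, 0.1700, 0.1382, 0.1265, 0.3211, 0.1284]
t=5: π = [0.1159, 0.1692, 0.1372, 0.1258, 0.3236, 0.1282]
t=6: π = [0.1157, 0.1689, 0.1372, 0.1257, 0.3244, 0.1281]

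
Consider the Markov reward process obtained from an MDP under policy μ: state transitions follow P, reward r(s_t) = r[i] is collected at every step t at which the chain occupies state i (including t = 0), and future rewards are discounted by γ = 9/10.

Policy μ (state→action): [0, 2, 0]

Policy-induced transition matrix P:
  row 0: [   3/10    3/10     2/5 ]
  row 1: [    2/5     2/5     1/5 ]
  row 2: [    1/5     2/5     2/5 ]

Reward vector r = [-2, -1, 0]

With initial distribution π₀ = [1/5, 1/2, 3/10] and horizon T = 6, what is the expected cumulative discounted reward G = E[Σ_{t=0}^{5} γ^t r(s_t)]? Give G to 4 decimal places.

G = -4.5474

t=0: π = [0.2000, 0.5000, 0.3000], E[r] = -0.9000, γ^t·E[r] = -0.900000, running G = -0.900000
t=1: π = [0.3200, 0.3800, 0.3000], E[r] = -1.0200, γ^t·E[r] = -0.918000, running G = -1.818000
t=2: π = [0.3080, 0.3680, 0.3240], E[r] = -0.9840, γ^t·E[r] = -0.797040, running G = -2.615040
t=3: π = [0.3044, 0.3692, 0.3264], E[r] = -0.9780, γ^t·E[r] = -0.712962, running G = -3.328002
t=4: π = [0.3043, 0.3696, 0.3262], E[r] = -0.9781, γ^t·E[r] = -0.641745, running G = -3.969747
t=5: π = [0.3043, 0.3696, 0.3261], E[r] = -0.9783, γ^t·E[r] = -0.577648, running G = -4.547395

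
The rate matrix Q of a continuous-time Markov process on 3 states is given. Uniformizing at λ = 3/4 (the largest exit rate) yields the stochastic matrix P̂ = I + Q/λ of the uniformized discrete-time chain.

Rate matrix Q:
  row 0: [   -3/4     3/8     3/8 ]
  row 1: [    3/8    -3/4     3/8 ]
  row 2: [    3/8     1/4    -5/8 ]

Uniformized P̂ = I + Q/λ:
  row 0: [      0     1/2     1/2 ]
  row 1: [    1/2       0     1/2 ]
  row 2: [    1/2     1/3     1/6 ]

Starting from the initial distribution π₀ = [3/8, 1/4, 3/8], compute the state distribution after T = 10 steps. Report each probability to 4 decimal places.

π = [0.3334, 0.2916, 0.3750]

t=0: π = [0.3750, 0.2500, 0.3750]
t=1: π = [0.3125, 0.3125, 0.3750]
t=2: π = [0.3438, 0.2813, 0.3750]
t=3: π = [0.3281, 0.2969, 0.3750]
t=4: π = [0.3359, 0.2891, 0.3750]
t=5: π = [0.3320, 0.2930, 0.3750]
t=6: π = [0.3340, 0.2910, 0.3750]
t=7: π = [0.3330, 0.2920, 0.3750]
t=8: π = [0.3335, 0.2915, 0.3750]
t=9: π = [0.3333, 0.2917, 0.3750]
t=10: π = [0.3334, 0.2916, 0.3750]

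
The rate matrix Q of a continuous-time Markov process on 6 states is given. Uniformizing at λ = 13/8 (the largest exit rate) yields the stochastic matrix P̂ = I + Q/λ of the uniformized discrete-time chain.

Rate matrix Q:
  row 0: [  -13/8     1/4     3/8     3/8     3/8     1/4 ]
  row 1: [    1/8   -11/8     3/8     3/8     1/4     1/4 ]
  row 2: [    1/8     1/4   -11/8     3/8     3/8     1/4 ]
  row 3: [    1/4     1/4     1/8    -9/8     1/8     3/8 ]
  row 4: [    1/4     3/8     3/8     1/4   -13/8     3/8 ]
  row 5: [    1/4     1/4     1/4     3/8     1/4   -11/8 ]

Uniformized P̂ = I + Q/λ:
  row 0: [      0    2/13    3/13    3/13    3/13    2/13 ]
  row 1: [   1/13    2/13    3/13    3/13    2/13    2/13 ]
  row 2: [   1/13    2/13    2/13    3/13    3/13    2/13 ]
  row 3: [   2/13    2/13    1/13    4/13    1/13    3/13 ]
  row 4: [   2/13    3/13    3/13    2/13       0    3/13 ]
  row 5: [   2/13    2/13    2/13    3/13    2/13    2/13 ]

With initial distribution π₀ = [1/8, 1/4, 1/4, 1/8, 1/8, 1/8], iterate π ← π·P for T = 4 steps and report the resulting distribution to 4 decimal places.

t=0: π = [0.1250, 0.2500, 0.2500, 0.1250, 0.1250, 0.1250]
t=1: π = [0.0962, 0.1635, 0.1827, 0.2308, 0.1538, 0.1731]
t=2: π = [0.1124, 0.1657, 0.1679, 0.2367, 0.1339, 0.1834]
t=3: π = [0.1109, 0.1641, 0.1673, 0.2387, 0.1366, 0.1824]
t=4: π = [0.1113, 0.1644, 0.1672, 0.2386, 0.1359, 0.1827]

π = [0.1113, 0.1644, 0.1672, 0.2386, 0.1359, 0.1827]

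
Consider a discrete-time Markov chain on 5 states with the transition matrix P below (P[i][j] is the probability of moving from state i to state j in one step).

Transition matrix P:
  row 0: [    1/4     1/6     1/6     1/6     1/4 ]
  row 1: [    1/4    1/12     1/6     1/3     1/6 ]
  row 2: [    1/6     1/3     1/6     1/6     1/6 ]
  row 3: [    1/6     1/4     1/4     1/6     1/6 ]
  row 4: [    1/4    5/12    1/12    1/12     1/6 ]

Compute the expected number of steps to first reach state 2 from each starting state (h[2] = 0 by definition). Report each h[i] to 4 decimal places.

h = [6.0432, 5.9211, 0.0000, 5.4895, 6.5225]

First-step conditioning: h[2] = 0; for i ≠ 2, h[i] = 1 + Σ_k P[i][k]·h[k].
  h[0] = 1 + 1/4·h[0] + 1/6·h[1] + 1/6·h[3] + 1/4·h[4]
  h[1] = 1 + 1/4·h[0] + 1/12·h[1] + 1/3·h[3] + 1/6·h[4]
  h[3] = 1 + 1/6·h[0] + 1/4·h[1] + 1/6·h[3] + 1/6·h[4]
  h[4] = 1 + 1/4·h[0] + 5/12·h[1] + 1/12·h[3] + 1/6·h[4]
Solving the 4×4 linear system over states ≠ 2 gives exactly h = [840/139, 23868/4031, 0, 22128/4031, 26292/4031] (h[2] = 0 is the target).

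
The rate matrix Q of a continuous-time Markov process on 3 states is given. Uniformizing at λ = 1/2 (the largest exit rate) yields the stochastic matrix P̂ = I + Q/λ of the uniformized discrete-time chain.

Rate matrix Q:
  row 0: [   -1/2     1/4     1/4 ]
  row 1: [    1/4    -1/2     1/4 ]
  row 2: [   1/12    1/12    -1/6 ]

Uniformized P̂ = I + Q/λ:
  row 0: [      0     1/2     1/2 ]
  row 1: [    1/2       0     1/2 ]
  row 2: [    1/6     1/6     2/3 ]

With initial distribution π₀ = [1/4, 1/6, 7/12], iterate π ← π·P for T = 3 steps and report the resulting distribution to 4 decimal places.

t=0: π = [0.2500, 0.1667, 0.5833]
t=1: π = [0.1806, 0.2222, 0.5972]
t=2: π = [0.2106, 0.1898, 0.5995]
t=3: π = [0.1948, 0.2052, 0.5999]

π = [0.1948, 0.2052, 0.5999]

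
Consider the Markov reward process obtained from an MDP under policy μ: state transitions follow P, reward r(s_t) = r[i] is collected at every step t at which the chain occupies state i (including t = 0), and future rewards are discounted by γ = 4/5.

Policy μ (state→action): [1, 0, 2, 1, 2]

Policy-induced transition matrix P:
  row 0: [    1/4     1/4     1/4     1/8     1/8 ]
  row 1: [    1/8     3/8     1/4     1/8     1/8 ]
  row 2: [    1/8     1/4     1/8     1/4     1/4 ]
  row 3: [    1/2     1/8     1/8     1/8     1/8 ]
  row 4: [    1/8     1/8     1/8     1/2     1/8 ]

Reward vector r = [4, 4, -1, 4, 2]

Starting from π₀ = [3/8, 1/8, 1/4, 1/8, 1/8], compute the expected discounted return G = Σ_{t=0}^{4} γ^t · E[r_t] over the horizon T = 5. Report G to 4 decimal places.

t=0: π = [0.3750, 0.1250, 0.2500, 0.1250, 0.1250], E[r] = 2.5000, γ^t·E[r] = 2.500000, running G = 2.500000
t=1: π = [0.2188, 0.2344, 0.1875, 0.2031, 0.1563], E[r] = 2.7500, γ^t·E[r] = 2.200000, running G = 4.700000
t=2: π = [0.2285, 0.2344, 0.1816, 0.2070, 0.1484], E[r] = 2.7949, γ^t·E[r] = 1.788750, running G = 6.488750
t=3: π = [0.2312, 0.2349, 0.1829, 0.2034, 0.1477], E[r] = 2.7903, γ^t·E[r] = 1.428625, running G = 7.917375
t=4: π = [0.2302, 0.2355, 0.1833, 0.2032, 0.1479], E[r] = 2.7880, γ^t·E[r] = 1.141963, running G = 9.059338

G = 9.0593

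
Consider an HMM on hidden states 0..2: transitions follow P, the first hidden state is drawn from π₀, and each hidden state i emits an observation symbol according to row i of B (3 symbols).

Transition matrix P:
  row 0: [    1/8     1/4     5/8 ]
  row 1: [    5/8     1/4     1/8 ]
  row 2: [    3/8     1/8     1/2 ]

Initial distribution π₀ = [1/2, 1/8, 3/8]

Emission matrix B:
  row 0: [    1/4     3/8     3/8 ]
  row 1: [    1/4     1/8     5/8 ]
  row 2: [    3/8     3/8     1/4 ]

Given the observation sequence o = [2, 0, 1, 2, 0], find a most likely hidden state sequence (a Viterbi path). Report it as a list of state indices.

t=0: δ = [1.875e-01, 7.812e-02, 9.375e-02]  (obs o_0=2)
t=1: δ = [1.221e-02, 1.172e-02, 4.395e-02]  ψ = [1, 0, 0]  (obs o_1=0)
t=2: δ = [6.180e-03, 6.866e-04, 8.240e-03]  ψ = [2, 2, 2]  (obs o_2=1)
t=3: δ = [1.159e-03, 9.656e-04, 1.030e-03]  ψ = [2, 0, 2]  (obs o_3=2)
t=4: δ = [1.509e-04, 7.242e-05, 2.716e-04]  ψ = [1, 0, 0]  (obs o_4=0)
backtrack: best end state = 2; path = [0, 2, 2, 0, 2]

path = [0, 2, 2, 0, 2]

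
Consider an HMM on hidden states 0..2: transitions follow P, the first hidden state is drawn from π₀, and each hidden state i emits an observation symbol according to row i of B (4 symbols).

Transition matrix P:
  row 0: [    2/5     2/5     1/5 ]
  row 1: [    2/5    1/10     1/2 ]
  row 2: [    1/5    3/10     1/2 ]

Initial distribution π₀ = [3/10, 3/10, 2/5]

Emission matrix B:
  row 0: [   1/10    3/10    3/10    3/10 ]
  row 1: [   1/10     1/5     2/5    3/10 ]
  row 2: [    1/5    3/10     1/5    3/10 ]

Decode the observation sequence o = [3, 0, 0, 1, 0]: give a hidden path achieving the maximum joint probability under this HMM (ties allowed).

path = [2, 2, 2, 2, 2]

t=0: δ = [9.000e-02, 9.000e-02, 1.200e-01]  (obs o_0=3)
t=1: δ = [3.600e-03, 3.600e-03, 1.200e-02]  ψ = [0, 0, 2]  (obs o_1=0)
t=2: δ = [2.400e-04, 3.600e-04, 1.200e-03]  ψ = [2, 2, 2]  (obs o_2=0)
t=3: δ = [7.200e-05, 7.200e-05, 1.800e-04]  ψ = [2, 2, 2]  (obs o_3=1)
t=4: δ = [3.600e-06, 5.400e-06, 1.800e-05]  ψ = [2, 2, 2]  (obs o_4=0)
backtrack: best end state = 2; path = [2, 2, 2, 2, 2]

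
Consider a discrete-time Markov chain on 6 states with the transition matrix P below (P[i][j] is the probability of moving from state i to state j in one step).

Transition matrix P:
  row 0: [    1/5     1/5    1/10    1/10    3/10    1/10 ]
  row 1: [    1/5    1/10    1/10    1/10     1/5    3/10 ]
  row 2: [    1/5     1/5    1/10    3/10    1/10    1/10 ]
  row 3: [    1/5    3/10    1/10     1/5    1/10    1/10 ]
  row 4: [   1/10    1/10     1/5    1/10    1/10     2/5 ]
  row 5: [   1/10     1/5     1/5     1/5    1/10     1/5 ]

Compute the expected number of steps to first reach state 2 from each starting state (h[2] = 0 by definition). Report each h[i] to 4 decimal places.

h = [7.2062, 7.1625, 0.0000, 7.3682, 6.4554, 6.5904]

First-step conditioning: h[2] = 0; for i ≠ 2, h[i] = 1 + Σ_k P[i][k]·h[k].
  h[0] = 1 + 1/5·h[0] + 1/5·h[1] + 1/10·h[3] + 3/10·h[4] + 1/10·h[5]
  h[1] = 1 + 1/5·h[0] + 1/10·h[1] + 1/10·h[3] + 1/5·h[4] + 3/10·h[5]
  h[3] = 1 + 1/5·h[0] + 3/10·h[1] + 1/5·h[3] + 1/10·h[4] + 1/10·h[5]
  h[4] = 1 + 1/10·h[0] + 1/10·h[1] + 1/10·h[3] + 1/10·h[4] + 2/5·h[5]
  h[5] = 1 + 1/10·h[0] + 1/5·h[1] + 1/5·h[3] + 1/10·h[4] + 1/5·h[5]
Solving the 5×5 linear system over states ≠ 2 gives exactly h = [28025/3889, 27855/3889, 0, 28655/3889, 25105/3889, 25630/3889] (h[2] = 0 is the target).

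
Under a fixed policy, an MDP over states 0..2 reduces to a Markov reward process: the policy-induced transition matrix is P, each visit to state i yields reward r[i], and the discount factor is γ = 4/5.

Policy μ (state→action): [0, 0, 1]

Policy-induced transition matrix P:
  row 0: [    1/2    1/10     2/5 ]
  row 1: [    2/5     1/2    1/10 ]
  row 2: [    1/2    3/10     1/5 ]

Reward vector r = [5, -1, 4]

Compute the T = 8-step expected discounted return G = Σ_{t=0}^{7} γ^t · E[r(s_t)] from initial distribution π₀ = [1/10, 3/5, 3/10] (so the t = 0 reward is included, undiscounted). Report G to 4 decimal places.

t=0: π = [0.1000, 0.6000, 0.3000], E[r] = 1.1000, γ^t·E[r] = 1.100000, running G = 1.100000
t=1: π = [0.4400, 0.4000, 0.1600], E[r] = 2.4400, γ^t·E[r] = 1.952000, running G = 3.052000
t=2: π = [0.4600, 0.2920, 0.2480], E[r] = 3.0000, γ^t·E[r] = 1.920000, running G = 4.972000
t=3: π = [0.4708, 0.2664, 0.2628], E[r] = 3.1388, γ^t·E[r] = 1.607066, running G = 6.579066
t=4: π = [0.4734, 0.2591, 0.2675], E[r] = 3.1778, γ^t·E[r] = 1.301610, running G = 7.880676
t=5: π = [0.4741, 0.2572, 0.2688], E[r] = 3.1883, γ^t·E[r] = 1.044751, running G = 8.925427
t=6: π = [0.4743, 0.2566, 0.2691], E[r] = 3.1912, γ^t·E[r] = 0.836559, running G = 9.761987
t=7: π = [0.4743, 0.2565, 0.2692], E[r] = 3.1920, γ^t·E[r] = 0.669413, running G = 10.431400

G = 10.4314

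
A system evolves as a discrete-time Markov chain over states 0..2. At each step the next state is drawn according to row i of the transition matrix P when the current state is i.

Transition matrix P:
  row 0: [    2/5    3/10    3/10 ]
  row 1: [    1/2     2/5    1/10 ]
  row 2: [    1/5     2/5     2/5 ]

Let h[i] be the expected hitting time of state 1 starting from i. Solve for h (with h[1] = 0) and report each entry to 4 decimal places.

First-step conditioning: h[1] = 0; for i ≠ 1, h[i] = 1 + Σ_k P[i][k]·h[k].
  h[0] = 1 + 2/5·h[0] + 3/10·h[2]
  h[2] = 1 + 1/5·h[0] + 2/5·h[2]
Solving the 2×2 linear system over states ≠ 1 gives exactly h = [3, 0, 8/3] (h[1] = 0 is the target).

h = [3.0000, 0.0000, 2.6667]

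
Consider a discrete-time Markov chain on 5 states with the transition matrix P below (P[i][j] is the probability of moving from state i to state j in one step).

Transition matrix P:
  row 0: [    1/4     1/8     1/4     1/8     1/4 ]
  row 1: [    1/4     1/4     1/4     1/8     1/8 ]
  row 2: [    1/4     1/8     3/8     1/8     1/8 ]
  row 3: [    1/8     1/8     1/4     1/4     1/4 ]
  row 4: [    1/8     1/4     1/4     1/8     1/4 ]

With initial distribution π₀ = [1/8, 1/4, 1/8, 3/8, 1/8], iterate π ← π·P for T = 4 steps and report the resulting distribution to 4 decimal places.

π = [0.2079, 0.1705, 0.2857, 0.1429, 0.1930]

t=0: π = [0.1250, 0.2500, 0.1250, 0.3750, 0.1250]
t=1: π = [0.1875, 0.1719, 0.2656, 0.1719, 0.2031]
t=2: π = [0.2031, 0.1719, 0.2832, 0.1465, 0.1953]
t=3: π = [0.2073, 0.1709, 0.2854, 0.1433, 0.1931]
t=4: π = [0.2079, 0.1705, 0.2857, 0.1429, 0.1930]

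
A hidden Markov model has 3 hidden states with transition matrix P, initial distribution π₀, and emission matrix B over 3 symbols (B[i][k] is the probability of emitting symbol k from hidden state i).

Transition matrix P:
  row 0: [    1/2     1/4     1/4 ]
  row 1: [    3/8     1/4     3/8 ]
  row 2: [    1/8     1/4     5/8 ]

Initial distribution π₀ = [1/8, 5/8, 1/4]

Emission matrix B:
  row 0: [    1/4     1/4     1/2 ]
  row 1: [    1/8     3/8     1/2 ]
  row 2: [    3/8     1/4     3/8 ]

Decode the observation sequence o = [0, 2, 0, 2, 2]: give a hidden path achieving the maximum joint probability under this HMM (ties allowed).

path = [2, 2, 2, 2, 2]

t=0: δ = [3.125e-02, 7.812e-02, 9.375e-02]  (obs o_0=0)
t=1: δ = [1.465e-02, 1.172e-02, 2.197e-02]  ψ = [1, 2, 2]  (obs o_1=2)
t=2: δ = [1.831e-03, 6.866e-04, 5.150e-03]  ψ = [0, 2, 2]  (obs o_2=0)
t=3: δ = [4.578e-04, 6.437e-04, 1.207e-03]  ψ = [0, 2, 2]  (obs o_3=2)
t=4: δ = [1.207e-04, 1.509e-04, 2.829e-04]  ψ = [1, 2, 2]  (obs o_4=2)
backtrack: best end state = 2; path = [2, 2, 2, 2, 2]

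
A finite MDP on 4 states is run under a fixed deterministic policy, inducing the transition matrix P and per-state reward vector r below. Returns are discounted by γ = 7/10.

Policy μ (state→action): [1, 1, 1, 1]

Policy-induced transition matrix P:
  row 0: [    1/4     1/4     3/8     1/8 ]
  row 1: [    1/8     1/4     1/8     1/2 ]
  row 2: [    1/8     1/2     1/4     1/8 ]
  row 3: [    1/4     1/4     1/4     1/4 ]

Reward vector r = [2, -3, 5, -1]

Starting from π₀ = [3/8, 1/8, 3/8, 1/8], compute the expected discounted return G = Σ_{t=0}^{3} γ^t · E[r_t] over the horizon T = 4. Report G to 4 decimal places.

t=0: π = [0.3750, 0.1250, 0.3750, 0.1250], E[r] = 2.1250, γ^t·E[r] = 2.125000, running G = 2.125000
t=1: π = [0.1875, 0.3438, 0.2813, 0.1875], E[r] = 0.5625, γ^t·E[r] = 0.393750, running G = 2.518750
t=2: π = [0.1719, 0.3203, 0.2305, 0.2773], E[r] = 0.2578, γ^t·E[r] = 0.126328, running G = 2.645078
t=3: π = [0.1812, 0.3076, 0.2314, 0.2798], E[r] = 0.3169, γ^t·E[r] = 0.108695, running G = 2.753773

G = 2.7538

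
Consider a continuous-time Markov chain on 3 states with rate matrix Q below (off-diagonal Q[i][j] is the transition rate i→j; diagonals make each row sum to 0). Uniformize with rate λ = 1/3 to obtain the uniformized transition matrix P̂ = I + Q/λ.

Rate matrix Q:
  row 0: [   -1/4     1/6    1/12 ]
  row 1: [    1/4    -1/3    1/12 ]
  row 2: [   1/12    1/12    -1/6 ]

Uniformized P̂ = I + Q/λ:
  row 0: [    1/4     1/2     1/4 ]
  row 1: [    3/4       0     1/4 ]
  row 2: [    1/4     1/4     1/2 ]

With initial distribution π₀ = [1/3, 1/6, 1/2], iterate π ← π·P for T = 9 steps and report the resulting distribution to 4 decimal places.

π = [0.3888, 0.2779, 0.3333]

t=0: π = [0.3333, 0.1667, 0.5000]
t=1: π = [0.3333, 0.2917, 0.3750]
t=2: π = [0.3958, 0.2604, 0.3438]
t=3: π = [0.3802, 0.2839, 0.3359]
t=4: π = [0.3919, 0.2741, 0.3340]
t=5: π = [0.3870, 0.2795, 0.3335]
t=6: π = [0.3897, 0.2769, 0.3334]
t=7: π = [0.3884, 0.2782, 0.3333]
t=8: π = [0.3891, 0.2776, 0.3333]
t=9: π = [0.3888, 0.2779, 0.3333]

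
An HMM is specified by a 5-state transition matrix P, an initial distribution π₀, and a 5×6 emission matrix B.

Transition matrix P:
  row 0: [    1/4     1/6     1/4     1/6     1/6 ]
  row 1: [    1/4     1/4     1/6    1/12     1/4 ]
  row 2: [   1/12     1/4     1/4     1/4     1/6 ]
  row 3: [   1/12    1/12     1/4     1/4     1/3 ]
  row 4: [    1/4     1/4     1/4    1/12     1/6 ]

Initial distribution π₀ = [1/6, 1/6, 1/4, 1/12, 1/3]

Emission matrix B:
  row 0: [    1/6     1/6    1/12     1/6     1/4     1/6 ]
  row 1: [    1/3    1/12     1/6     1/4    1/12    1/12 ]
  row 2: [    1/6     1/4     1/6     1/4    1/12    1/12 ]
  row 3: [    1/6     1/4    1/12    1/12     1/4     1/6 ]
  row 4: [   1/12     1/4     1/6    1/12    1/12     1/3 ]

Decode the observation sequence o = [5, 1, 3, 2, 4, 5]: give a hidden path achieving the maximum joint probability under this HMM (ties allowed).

t=0: δ = [2.778e-02, 1.389e-02, 2.083e-02, 1.389e-02, 1.111e-01]  (obs o_0=5)
t=1: δ = [4.630e-03, 2.315e-03, 6.944e-03, 2.315e-03, 4.630e-03]  ψ = [4, 4, 4, 4, 4]  (obs o_1=1)
t=2: δ = [1.929e-04, 4.340e-04, 4.340e-04, 1.447e-04, 9.645e-05]  ψ = [0, 2, 2, 2, 2]  (obs o_2=3)
t=3: δ = [9.042e-06, 1.808e-05, 1.808e-05, 9.042e-06, 1.808e-05]  ψ = [1, 1, 2, 2, 1]  (obs o_3=2)
t=4: δ = [1.130e-06, 3.768e-07, 3.768e-07, 1.130e-06, 3.768e-07]  ψ = [1, 1, 2, 2, 1]  (obs o_4=4)
t=5: δ = [4.710e-08, 1.570e-08, 2.355e-08, 4.710e-08, 1.256e-07]  ψ = [0, 0, 0, 3, 3]  (obs o_5=5)
backtrack: best end state = 4; path = [4, 2, 2, 2, 3, 4]

path = [4, 2, 2, 2, 3, 4]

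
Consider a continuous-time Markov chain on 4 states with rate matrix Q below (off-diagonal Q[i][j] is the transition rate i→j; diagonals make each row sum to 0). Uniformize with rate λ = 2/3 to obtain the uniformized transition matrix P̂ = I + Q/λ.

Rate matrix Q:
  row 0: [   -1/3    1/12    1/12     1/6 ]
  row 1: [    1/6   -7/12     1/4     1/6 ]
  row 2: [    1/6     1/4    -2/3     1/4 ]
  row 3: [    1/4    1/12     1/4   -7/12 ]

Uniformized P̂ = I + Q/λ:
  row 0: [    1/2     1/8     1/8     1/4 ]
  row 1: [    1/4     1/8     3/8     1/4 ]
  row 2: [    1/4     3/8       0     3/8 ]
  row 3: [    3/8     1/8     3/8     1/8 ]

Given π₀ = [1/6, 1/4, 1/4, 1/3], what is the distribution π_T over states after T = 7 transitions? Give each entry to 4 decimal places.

t=0: π = [0.1667, 0.2500, 0.2500, 0.3333]
t=1: π = [0.3333, 0.1875, 0.2396, 0.2396]
t=2: π = [0.3633, 0.1849, 0.2018, 0.2500]
t=3: π = [0.3721, 0.1755, 0.2085, 0.2440]
t=4: π = [0.3735, 0.1771, 0.2038, 0.2456]
t=5: π = [0.3741, 0.1759, 0.2052, 0.2448]
t=6: π = [0.3741, 0.1763, 0.2045, 0.2451]
t=7: π = [0.3742, 0.1761, 0.2048, 0.2449]

π = [0.3742, 0.1761, 0.2048, 0.2449]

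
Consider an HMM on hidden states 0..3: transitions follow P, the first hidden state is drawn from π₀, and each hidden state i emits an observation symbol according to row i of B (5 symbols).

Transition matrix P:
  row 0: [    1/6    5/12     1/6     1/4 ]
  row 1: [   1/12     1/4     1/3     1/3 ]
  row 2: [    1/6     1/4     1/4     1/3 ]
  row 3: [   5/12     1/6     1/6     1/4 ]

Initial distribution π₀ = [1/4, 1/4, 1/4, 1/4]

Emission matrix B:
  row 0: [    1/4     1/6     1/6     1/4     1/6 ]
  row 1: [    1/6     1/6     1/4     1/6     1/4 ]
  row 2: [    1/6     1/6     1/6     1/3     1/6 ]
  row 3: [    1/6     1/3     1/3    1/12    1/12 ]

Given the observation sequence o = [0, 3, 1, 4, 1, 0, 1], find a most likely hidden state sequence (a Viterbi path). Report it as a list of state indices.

path = [1, 2, 3, 0, 3, 0, 3]

t=0: δ = [6.250e-02, 4.167e-02, 4.167e-02, 4.167e-02]  (obs o_0=0)
t=1: δ = [4.340e-03, 4.340e-03, 4.630e-03, 1.302e-03]  ψ = [3, 0, 1, 0]  (obs o_1=3)
t=2: δ = [1.286e-04, 3.014e-04, 2.411e-04, 5.144e-04]  ψ = [2, 0, 1, 2]  (obs o_2=1)
t=3: δ = [3.572e-05, 2.143e-05, 1.674e-05, 1.072e-05]  ψ = [3, 3, 1, 3]  (obs o_3=4)
t=4: δ = [9.923e-07, 2.481e-06, 1.191e-06, 2.977e-06]  ψ = [0, 0, 1, 0]  (obs o_4=1)
t=5: δ = [3.101e-07, 1.034e-07, 1.378e-07, 1.378e-07]  ψ = [3, 1, 1, 1]  (obs o_5=0)
t=6: δ = [9.571e-09, 2.153e-08, 8.614e-09, 2.584e-08]  ψ = [3, 0, 0, 0]  (obs o_6=1)
backtrack: best end state = 3; path = [1, 2, 3, 0, 3, 0, 3]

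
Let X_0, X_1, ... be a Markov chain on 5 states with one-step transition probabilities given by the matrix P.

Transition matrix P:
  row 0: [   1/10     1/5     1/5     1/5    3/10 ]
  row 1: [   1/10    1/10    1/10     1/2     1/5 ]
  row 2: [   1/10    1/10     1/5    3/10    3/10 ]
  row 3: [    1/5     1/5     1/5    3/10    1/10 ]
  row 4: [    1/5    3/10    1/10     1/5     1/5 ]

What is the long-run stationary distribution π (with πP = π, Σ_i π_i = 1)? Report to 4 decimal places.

π = [0.1503, 0.1854, 0.1614, 0.3020, 0.2010]

Balance equations π_j = Σ_i π_i·P[i][j]:
  π_0 = 1/10·π_0 + 1/10·π_1 + 1/10·π_2 + 1/5·π_3 + 1/5·π_4
  π_1 = 1/5·π_0 + 1/10·π_1 + 1/10·π_2 + 1/5·π_3 + 3/10·π_4
  π_2 = 1/5·π_0 + 1/10·π_1 + 1/5·π_2 + 1/5·π_3 + 1/10·π_4
  π_3 = 1/5·π_0 + 1/2·π_1 + 3/10·π_2 + 3/10·π_3 + 1/5·π_4
  normalize: π_0 + π_1 + π_2 + π_3 + π_4 = 1
Solving the linear system gives exactly π = [1643/10932, 2027/10932, 147/911, 3301/10932, 2197/10932].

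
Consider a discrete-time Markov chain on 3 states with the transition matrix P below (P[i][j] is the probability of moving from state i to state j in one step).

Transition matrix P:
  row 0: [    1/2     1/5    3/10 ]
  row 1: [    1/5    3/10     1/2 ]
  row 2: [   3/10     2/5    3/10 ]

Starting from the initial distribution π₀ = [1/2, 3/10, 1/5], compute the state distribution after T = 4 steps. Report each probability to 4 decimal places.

π = [0.3378, 0.3020, 0.3601]

t=0: π = [0.5000, 0.3000, 0.2000]
t=1: π = [0.3700, 0.2700, 0.3600]
t=2: π = [0.3470, 0.2990, 0.3540]
t=3: π = [0.3395, 0.3007, 0.3598]
t=4: π = [0.3378, 0.3020, 0.3601]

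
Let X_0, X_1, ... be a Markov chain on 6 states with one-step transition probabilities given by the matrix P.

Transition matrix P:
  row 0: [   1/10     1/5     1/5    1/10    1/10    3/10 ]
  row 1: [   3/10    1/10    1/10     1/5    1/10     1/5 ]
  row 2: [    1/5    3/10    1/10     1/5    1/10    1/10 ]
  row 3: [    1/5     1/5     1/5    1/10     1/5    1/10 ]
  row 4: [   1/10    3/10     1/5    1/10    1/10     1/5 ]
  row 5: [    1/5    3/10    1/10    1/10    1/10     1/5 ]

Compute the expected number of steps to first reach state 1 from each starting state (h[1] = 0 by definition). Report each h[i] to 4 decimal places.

First-step conditioning: h[1] = 0; for i ≠ 1, h[i] = 1 + Σ_k P[i][k]·h[k].
  h[0] = 1 + 1/10·h[0] + 1/5·h[2] + 1/10·h[3] + 1/10·h[4] + 3/10·h[5]
  h[2] = 1 + 1/5·h[0] + 1/10·h[2] + 1/5·h[3] + 1/10·h[4] + 1/10·h[5]
  h[3] = 1 + 1/5·h[0] + 1/5·h[2] + 1/10·h[3] + 1/5·h[4] + 1/10·h[5]
  h[4] = 1 + 1/10·h[0] + 1/5·h[2] + 1/10·h[3] + 1/10·h[4] + 1/5·h[5]
  h[5] = 1 + 1/5·h[0] + 1/10·h[2] + 1/10·h[3] + 1/10·h[4] + 1/5·h[5]
Solving the 5×5 linear system over states ≠ 1 gives exactly h = [59395/14766, 0, 18315/4922, 9975/2461, 17985/4922, 27200/7383] (h[1] = 0 is the target).

h = [4.0224, 0.0000, 3.7210, 4.0532, 3.6540, 3.6841]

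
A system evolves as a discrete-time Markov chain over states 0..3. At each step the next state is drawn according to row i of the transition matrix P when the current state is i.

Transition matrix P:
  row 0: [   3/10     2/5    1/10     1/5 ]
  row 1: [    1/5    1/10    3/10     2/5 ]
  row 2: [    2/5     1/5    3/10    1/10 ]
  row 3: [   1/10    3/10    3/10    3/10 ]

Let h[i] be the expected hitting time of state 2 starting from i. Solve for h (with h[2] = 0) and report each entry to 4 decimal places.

First-step conditioning: h[2] = 0; for i ≠ 2, h[i] = 1 + Σ_k P[i][k]·h[k].
  h[0] = 1 + 3/10·h[0] + 2/5·h[1] + 1/5·h[3]
  h[1] = 1 + 1/5·h[0] + 1/10·h[1] + 2/5·h[3]
  h[3] = 1 + 1/10·h[0] + 3/10·h[1] + 3/10·h[3]
Solving the 3×3 linear system over states ≠ 2 gives exactly h = [14/3, 194/51, 0, 190/51] (h[2] = 0 is the target).

h = [4.6667, 3.8039, 0.0000, 3.7255]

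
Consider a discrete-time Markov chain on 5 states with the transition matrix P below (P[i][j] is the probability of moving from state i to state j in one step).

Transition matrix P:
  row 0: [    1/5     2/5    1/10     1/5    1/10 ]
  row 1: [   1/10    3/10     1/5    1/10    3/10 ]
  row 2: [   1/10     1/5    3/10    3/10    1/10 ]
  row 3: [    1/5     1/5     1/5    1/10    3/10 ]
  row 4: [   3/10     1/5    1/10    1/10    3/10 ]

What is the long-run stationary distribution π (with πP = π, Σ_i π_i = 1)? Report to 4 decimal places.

π = [0.1790, 0.2620, 0.1769, 0.1533, 0.2288]

Balance equations π_j = Σ_i π_i·P[i][j]:
  π_0 = 1/5·π_0 + 1/10·π_1 + 1/10·π_2 + 1/5·π_3 + 3/10·π_4
  π_1 = 2/5·π_0 + 3/10·π_1 + 1/5·π_2 + 1/5·π_3 + 1/5·π_4
  π_2 = 1/10·π_0 + 1/5·π_1 + 3/10·π_2 + 1/5·π_3 + 1/10·π_4
  π_3 = 1/5·π_0 + 1/10·π_1 + 3/10·π_2 + 1/10·π_3 + 1/10·π_4
  normalize: π_0 + π_1 + π_2 + π_3 + π_4 = 1
Solving the linear system gives exactly π = [731/4084, 535/2042, 1445/8168, 313/2042, 1869/8168].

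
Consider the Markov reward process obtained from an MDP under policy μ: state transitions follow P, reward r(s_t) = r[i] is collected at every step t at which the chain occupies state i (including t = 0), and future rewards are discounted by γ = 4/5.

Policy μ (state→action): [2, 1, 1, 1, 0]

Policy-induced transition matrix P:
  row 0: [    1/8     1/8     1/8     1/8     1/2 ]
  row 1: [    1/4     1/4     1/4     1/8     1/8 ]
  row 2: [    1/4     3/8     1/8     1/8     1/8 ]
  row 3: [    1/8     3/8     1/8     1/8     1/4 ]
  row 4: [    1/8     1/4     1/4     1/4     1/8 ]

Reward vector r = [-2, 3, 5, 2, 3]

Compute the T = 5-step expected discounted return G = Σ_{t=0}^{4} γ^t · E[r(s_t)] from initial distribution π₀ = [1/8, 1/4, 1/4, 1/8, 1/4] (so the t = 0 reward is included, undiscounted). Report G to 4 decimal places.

G = 8.1769

t=0: π = [0.1250, 0.2500, 0.2500, 0.1250, 0.2500], E[r] = 2.7500, γ^t·E[r] = 2.750000, running G = 2.750000
t=1: π = [0.1875, 0.2813, 0.1875, 0.1563, 0.1875], E[r] = 2.2813, γ^t·E[r] = 1.825000, running G = 4.575000
t=2: π = [0.1836, 0.2695, 0.1836, 0.1484, 0.2148], E[r] = 2.3008, γ^t·E[r] = 1.472500, running G = 6.047500
t=3: π = [0.1816, 0.2686, 0.1855, 0.1519, 0.2124], E[r] = 2.3110, γ^t·E[r] = 1.183250, running G = 7.230750
t=4: π = [0.1818, 0.2695, 0.1851, 0.1516, 0.2121], E[r] = 2.3099, γ^t·E[r] = 0.946125, running G = 8.176875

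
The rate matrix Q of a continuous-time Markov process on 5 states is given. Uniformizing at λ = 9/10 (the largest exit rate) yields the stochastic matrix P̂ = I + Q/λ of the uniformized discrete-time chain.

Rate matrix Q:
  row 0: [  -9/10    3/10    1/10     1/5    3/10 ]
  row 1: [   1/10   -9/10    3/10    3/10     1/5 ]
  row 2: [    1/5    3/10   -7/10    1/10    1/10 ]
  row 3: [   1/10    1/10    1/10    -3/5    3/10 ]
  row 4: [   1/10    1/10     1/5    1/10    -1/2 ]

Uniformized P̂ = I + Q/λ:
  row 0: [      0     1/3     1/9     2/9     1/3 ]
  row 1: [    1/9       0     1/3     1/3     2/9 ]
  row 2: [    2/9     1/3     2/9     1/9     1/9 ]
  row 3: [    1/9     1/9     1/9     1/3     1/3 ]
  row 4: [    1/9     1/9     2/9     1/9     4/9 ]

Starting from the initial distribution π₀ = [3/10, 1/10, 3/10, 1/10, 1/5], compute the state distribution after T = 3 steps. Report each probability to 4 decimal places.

t=0: π = [0.3000, 0.1000, 0.3000, 0.1000, 0.2000]
t=1: π = [0.1111, 0.2333, 0.1889, 0.1889, 0.2778]
t=2: π = [0.1198, 0.1519, 0.2148, 0.2173, 0.2963]
t=3: π = [0.1217, 0.1686, 0.2016, 0.2064, 0.3016]

π = [0.1217, 0.1686, 0.2016, 0.2064, 0.3016]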